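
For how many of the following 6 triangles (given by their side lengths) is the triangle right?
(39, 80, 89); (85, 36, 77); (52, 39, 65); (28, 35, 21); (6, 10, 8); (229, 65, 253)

5

(39,80,89): 39²+80² = 7921 = 89² → right
(85,36,77): 36²+77² = 7225 = 85² → right
(52,39,65): 39²+52² = 4225 = 65² → right
(28,35,21): 21²+28² = 1225 = 35² → right
(6,10,8): 6²+8² = 100 = 10² → right
(229,65,253): 65²+229² = 56666 < 64009 = 253² → obtuse
5 of the 6 are right.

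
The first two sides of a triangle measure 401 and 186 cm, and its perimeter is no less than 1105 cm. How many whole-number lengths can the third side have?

69

Triangle inequality: 215 < x < 587. Perimeter ≥ 1105 gives x ≥ 1105 − 401 − 186 = 518.
So 518 ≤ x < 587; integers 518 through 586: 69 values.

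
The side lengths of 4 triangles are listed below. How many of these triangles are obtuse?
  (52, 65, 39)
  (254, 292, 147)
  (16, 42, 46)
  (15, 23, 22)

(52,65,39): 39²+52² = 4225 = 65² → right
(254,292,147): 147²+254² = 86125 > 85264 = 292² → acute
(16,42,46): 16²+42² = 2020 < 2116 = 46² → obtuse
(15,23,22): 15²+22² = 709 > 529 = 23² → acute
1 of the 4 is obtuse.

1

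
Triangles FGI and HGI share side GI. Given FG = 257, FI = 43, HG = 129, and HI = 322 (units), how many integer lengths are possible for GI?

From triangle FGI: 214 < GI < 300.
From triangle HGI: 193 < GI < 451.
Intersection: 214 < GI < 300, so integers 215 through 299: 85 values.

85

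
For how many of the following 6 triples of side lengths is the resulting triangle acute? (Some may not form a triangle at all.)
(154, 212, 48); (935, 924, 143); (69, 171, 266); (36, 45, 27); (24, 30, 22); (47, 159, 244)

(154,212,48): 48+154 ≤ 212, not a triangle
(935,924,143): 143²+924² = 874225 = 935² → right
(69,171,266): 69+171 ≤ 266, not a triangle
(36,45,27): 27²+36² = 2025 = 45² → right
(24,30,22): 22²+24² = 1060 > 900 = 30² → acute
(47,159,244): 47+159 ≤ 244, not a triangle
1 of the 6 is acute.

1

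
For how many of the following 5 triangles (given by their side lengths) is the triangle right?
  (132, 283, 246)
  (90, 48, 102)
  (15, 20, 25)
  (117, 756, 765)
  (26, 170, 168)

4

(132,283,246): 132²+246² = 77940 < 80089 = 283² → obtuse
(90,48,102): 48²+90² = 10404 = 102² → right
(15,20,25): 15²+20² = 625 = 25² → right
(117,756,765): 117²+756² = 585225 = 765² → right
(26,170,168): 26²+168² = 28900 = 170² → right
4 of the 5 are right.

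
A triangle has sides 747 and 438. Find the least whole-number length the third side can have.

The third side must be strictly greater than |747 − 438| = 309.
The smallest integer above 309 is 310.

310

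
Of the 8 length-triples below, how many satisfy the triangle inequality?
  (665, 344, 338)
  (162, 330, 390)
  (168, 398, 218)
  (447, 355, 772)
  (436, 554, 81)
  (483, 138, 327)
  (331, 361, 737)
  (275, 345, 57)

(338,344,665): 338+344 > 665 → valid
(162,330,390): 162+330 > 390 → valid
(168,218,398): 168+218 ≤ 398 → not valid
(355,447,772): 355+447 > 772 → valid
(81,436,554): 81+436 ≤ 554 → not valid
(138,327,483): 138+327 ≤ 483 → not valid
(331,361,737): 331+361 ≤ 737 → not valid
(57,275,345): 57+275 ≤ 345 → not valid
3 of the 8 triples form a triangle.

3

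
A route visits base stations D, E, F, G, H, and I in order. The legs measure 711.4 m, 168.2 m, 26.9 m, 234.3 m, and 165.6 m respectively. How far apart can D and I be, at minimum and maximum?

The maximum is all hops collinear in one direction: 711.4 + 168.2 + 26.9 + 234.3 + 165.6 = 1306.4.
The longest hop is 711.4; the others sum to 595.0. Folding the others back against it leaves at least 711.4 − 595.0 = 116.4.

116.4 ≤ DI ≤ 1306.4 m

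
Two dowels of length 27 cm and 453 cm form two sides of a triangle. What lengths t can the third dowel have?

426 < t < 480 (cm)

By the triangle inequality, t must be less than 27 + 453 = 480 and greater than |27 − 453| = 426.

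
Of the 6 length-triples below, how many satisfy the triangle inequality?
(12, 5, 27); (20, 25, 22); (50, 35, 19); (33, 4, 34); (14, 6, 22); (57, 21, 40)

4

(5,12,27): 5+12 ≤ 27 → not valid
(20,22,25): 20+22 > 25 → valid
(19,35,50): 19+35 > 50 → valid
(4,33,34): 4+33 > 34 → valid
(6,14,22): 6+14 ≤ 22 → not valid
(21,40,57): 21+40 > 57 → valid
4 of the 6 triples form a triangle.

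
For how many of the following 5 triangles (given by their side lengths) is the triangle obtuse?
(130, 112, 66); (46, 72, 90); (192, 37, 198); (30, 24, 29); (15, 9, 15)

(130,112,66): 66²+112² = 16900 = 130² → right
(46,72,90): 46²+72² = 7300 < 8100 = 90² → obtuse
(192,37,198): 37²+192² = 38233 < 39204 = 198² → obtuse
(30,24,29): 24²+29² = 1417 > 900 = 30² → acute
(15,9,15): 9²+15² = 306 > 225 = 15² → acute
2 of the 5 are obtuse.

2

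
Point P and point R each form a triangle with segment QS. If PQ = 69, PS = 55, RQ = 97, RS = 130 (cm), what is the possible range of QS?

33 < QS < 124

From triangle PQS: |69 − 55| < QS < 69 + 55, i.e. 14 < QS < 124.
From triangle RQS: 33 < QS < 227.
Both must hold, so QS lies in the intersection.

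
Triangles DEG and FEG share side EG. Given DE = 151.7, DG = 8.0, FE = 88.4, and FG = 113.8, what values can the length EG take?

From triangle DEG: |151.7 − 8.0| < EG < 151.7 + 8.0, i.e. 143.7 < EG < 159.7.
From triangle FEG: 25.4 < EG < 202.2.
Both must hold, so EG lies in the intersection.

143.7 < EG < 159.7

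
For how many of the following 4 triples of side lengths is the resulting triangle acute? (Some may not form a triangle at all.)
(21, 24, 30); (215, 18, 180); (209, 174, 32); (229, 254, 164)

(21,24,30): 21²+24² = 1017 > 900 = 30² → acute
(215,18,180): 18+180 ≤ 215, not a triangle
(209,174,32): 32+174 ≤ 209, not a triangle
(229,254,164): 164²+229² = 79337 > 64516 = 254² → acute
2 of the 4 are acute.

2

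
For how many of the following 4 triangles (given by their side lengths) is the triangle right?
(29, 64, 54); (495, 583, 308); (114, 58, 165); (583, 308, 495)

2

(29,64,54): 29²+54² = 3757 < 4096 = 64² → obtuse
(495,583,308): 308²+495² = 339889 = 583² → right
(114,58,165): 58²+114² = 16360 < 27225 = 165² → obtuse
(583,308,495): 308²+495² = 339889 = 583² → right
2 of the 4 are right.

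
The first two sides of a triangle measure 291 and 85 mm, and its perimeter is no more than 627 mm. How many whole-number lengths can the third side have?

Triangle inequality: 206 < x < 376. Perimeter ≤ 627 gives x ≤ 627 − 291 − 85 = 251.
So 206 < x ≤ 251; integers 207 through 251: 45 values.

45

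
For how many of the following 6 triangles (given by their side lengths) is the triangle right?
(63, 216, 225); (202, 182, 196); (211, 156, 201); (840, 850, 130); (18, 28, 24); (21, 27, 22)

2

(63,216,225): 63²+216² = 50625 = 225² → right
(202,182,196): 182²+196² = 71540 > 40804 = 202² → acute
(211,156,201): 156²+201² = 64737 > 44521 = 211² → acute
(840,850,130): 130²+840² = 722500 = 850² → right
(18,28,24): 18²+24² = 900 > 784 = 28² → acute
(21,27,22): 21²+22² = 925 > 729 = 27² → acute
2 of the 6 are right.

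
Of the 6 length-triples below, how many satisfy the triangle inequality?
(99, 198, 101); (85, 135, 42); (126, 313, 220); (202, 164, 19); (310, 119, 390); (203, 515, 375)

4

(99,101,198): 99+101 > 198 → valid
(42,85,135): 42+85 ≤ 135 → not valid
(126,220,313): 126+220 > 313 → valid
(19,164,202): 19+164 ≤ 202 → not valid
(119,310,390): 119+310 > 390 → valid
(203,375,515): 203+375 > 515 → valid
4 of the 6 triples form a triangle.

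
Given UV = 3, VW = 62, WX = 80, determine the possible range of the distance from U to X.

15 ≤ UX ≤ 145

The maximum is all hops collinear in one direction: 3 + 62 + 80 = 145.
The longest hop is 80; the others sum to 65. Folding the others back against it leaves at least 80 − 65 = 15.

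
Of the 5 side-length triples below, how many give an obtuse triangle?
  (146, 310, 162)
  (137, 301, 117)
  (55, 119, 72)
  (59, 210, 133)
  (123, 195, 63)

(146,310,162): 146+162 ≤ 310, not a triangle
(137,301,117): 117+137 ≤ 301, not a triangle
(55,119,72): 55²+72² = 8209 < 14161 = 119² → obtuse
(59,210,133): 59+133 ≤ 210, not a triangle
(123,195,63): 63+123 ≤ 195, not a triangle
1 of the 5 is obtuse.

1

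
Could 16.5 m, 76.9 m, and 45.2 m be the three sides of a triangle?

No

The longest side is 76.9, but the other two sum to only 61.7.
61.7 < 76.9, so the triangle inequality fails.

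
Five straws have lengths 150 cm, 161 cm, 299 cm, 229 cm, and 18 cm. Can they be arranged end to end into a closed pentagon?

A pentagon exists iff every side is shorter than the sum of the others — equivalently, the longest side is less than the sum of the rest.
Longest side 299 < 558 (sum of the remaining 4), so yes.

Yes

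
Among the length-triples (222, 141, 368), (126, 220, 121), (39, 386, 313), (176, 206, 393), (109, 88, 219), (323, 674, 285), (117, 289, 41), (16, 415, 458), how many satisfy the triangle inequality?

1

(141,222,368): 141+222 ≤ 368 → not valid
(121,126,220): 121+126 > 220 → valid
(39,313,386): 39+313 ≤ 386 → not valid
(176,206,393): 176+206 ≤ 393 → not valid
(88,109,219): 88+109 ≤ 219 → not valid
(285,323,674): 285+323 ≤ 674 → not valid
(41,117,289): 41+117 ≤ 289 → not valid
(16,415,458): 16+415 ≤ 458 → not valid
1 of the 8 triples forms a triangle.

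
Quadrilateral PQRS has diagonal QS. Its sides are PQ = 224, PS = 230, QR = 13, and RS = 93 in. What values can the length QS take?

80 < QS < 106

From triangle PQS: |224 − 230| < QS < 224 + 230, i.e. 6 < QS < 454.
From triangle RQS: 80 < QS < 106.
Both must hold, so QS lies in the intersection.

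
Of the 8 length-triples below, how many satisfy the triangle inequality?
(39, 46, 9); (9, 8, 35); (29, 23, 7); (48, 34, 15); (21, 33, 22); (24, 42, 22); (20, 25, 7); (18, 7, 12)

7

(9,39,46): 9+39 > 46 → valid
(8,9,35): 8+9 ≤ 35 → not valid
(7,23,29): 7+23 > 29 → valid
(15,34,48): 15+34 > 48 → valid
(21,22,33): 21+22 > 33 → valid
(22,24,42): 22+24 > 42 → valid
(7,20,25): 7+20 > 25 → valid
(7,12,18): 7+12 > 18 → valid
7 of the 8 triples form a triangle.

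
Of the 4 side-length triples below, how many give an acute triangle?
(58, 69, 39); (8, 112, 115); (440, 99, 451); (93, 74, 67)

2

(58,69,39): 39²+58² = 4885 > 4761 = 69² → acute
(8,112,115): 8²+112² = 12608 < 13225 = 115² → obtuse
(440,99,451): 99²+440² = 203401 = 451² → right
(93,74,67): 67²+74² = 9965 > 8649 = 93² → acute
2 of the 4 are acute.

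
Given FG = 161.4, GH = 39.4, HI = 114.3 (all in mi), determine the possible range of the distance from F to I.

The maximum is all hops collinear in one direction: 161.4 + 39.4 + 114.3 = 315.1.
The longest hop is 161.4; the others sum to 153.7. Folding the others back against it leaves at least 161.4 − 153.7 = 7.7.

7.7 ≤ FI ≤ 315.1 mi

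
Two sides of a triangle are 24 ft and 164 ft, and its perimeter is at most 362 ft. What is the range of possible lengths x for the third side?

140 < x ≤ 174 ft

Triangle inequality alone gives 140 < x < 188.
The perimeter condition gives x ≤ 362 − 24 − 164 = 174.
Intersecting the two: 140 < x ≤ 174.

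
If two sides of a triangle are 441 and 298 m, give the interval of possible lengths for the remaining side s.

By the triangle inequality, s must be less than 441 + 298 = 739 and greater than |441 − 298| = 143.

143 < s < 739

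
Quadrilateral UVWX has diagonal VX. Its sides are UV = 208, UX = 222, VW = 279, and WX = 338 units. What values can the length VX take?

From triangle UVX: |208 − 222| < VX < 208 + 222, i.e. 14 < VX < 430.
From triangle WVX: 59 < VX < 617.
Both must hold, so VX lies in the intersection.

59 < VX < 430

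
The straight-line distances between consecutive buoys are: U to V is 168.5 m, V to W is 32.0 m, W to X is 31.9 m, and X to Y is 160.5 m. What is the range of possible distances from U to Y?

The maximum is all hops collinear in one direction: 168.5 + 32.0 + 31.9 + 160.5 = 392.9.
The longest hop is 168.5; the others sum to 224.4. Since 168.5 ≤ 224.4, the path can fold back on itself completely, so the minimum distance is 0.

0 ≤ UY ≤ 392.9 m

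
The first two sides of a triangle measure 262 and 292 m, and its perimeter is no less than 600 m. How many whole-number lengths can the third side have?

Triangle inequality: 30 < x < 554. Perimeter ≥ 600 gives x ≥ 600 − 262 − 292 = 46.
So 46 ≤ x < 554; integers 46 through 553: 508 values.

508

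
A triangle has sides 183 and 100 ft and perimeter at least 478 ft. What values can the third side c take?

Triangle inequality alone gives 83 < c < 283.
The perimeter condition gives c ≥ 478 − 183 − 100 = 195.
Intersecting the two: 195 ≤ c < 283.

195 ≤ c < 283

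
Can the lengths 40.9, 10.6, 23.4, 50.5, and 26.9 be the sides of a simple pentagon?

Yes

A pentagon exists iff every side is shorter than the sum of the others — equivalently, the longest side is less than the sum of the rest.
Longest side 50.5 < 101.8 (sum of the remaining 4), so yes.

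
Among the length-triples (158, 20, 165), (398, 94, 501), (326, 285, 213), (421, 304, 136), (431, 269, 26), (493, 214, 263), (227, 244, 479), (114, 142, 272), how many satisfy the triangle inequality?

3

(20,158,165): 20+158 > 165 → valid
(94,398,501): 94+398 ≤ 501 → not valid
(213,285,326): 213+285 > 326 → valid
(136,304,421): 136+304 > 421 → valid
(26,269,431): 26+269 ≤ 431 → not valid
(214,263,493): 214+263 ≤ 493 → not valid
(227,244,479): 227+244 ≤ 479 → not valid
(114,142,272): 114+142 ≤ 272 → not valid
3 of the 8 triples form a triangle.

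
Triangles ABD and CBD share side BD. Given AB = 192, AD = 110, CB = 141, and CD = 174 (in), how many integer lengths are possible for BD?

219

From triangle ABD: 82 < BD < 302.
From triangle CBD: 33 < BD < 315.
Intersection: 82 < BD < 302, so integers 83 through 301: 219 values.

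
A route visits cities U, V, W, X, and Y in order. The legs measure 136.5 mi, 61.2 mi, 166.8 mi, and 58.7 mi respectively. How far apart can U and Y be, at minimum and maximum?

The maximum is all hops collinear in one direction: 136.5 + 61.2 + 166.8 + 58.7 = 423.2.
The longest hop is 166.8; the others sum to 256.4. Since 166.8 ≤ 256.4, the path can fold back on itself completely, so the minimum distance is 0.

0 ≤ UY ≤ 423.2 mi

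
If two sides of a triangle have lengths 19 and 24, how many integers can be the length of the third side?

37

The third side lies in the open interval (5, 43).
Integers from 6 to 42 inclusive: 42 − 6 + 1 = 37.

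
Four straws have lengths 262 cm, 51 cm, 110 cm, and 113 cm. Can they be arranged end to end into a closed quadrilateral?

Yes

A quadrilateral exists iff every side is shorter than the sum of the others — equivalently, the longest side is less than the sum of the rest.
Longest side 262 < 274 (sum of the remaining 3), so yes.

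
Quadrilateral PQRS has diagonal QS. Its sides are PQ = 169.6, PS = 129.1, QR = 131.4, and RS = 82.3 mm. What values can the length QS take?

From triangle PQS: |169.6 − 129.1| < QS < 169.6 + 129.1, i.e. 40.5 < QS < 298.7.
From triangle RQS: 49.1 < QS < 213.7.
Both must hold, so QS lies in the intersection.

49.1 < QS < 213.7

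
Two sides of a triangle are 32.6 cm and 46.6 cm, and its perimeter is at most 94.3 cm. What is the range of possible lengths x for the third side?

14.0 < x ≤ 15.1 cm

Triangle inequality alone gives 14.0 < x < 79.2.
The perimeter condition gives x ≤ 94.3 − 32.6 − 46.6 = 15.1.
Intersecting the two: 14.0 < x ≤ 15.1.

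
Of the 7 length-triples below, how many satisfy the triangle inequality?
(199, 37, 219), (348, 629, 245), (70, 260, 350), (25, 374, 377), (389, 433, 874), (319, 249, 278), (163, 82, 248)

(37,199,219): 37+199 > 219 → valid
(245,348,629): 245+348 ≤ 629 → not valid
(70,260,350): 70+260 ≤ 350 → not valid
(25,374,377): 25+374 > 377 → valid
(389,433,874): 389+433 ≤ 874 → not valid
(249,278,319): 249+278 > 319 → valid
(82,163,248): 82+163 ≤ 248 → not valid
3 of the 7 triples form a triangle.

3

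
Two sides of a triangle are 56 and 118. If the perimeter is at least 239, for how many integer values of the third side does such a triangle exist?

109

Triangle inequality: 62 < x < 174. Perimeter ≥ 239 gives x ≥ 239 − 56 − 118 = 65.
So 65 ≤ x < 174; integers 65 through 173: 109 values.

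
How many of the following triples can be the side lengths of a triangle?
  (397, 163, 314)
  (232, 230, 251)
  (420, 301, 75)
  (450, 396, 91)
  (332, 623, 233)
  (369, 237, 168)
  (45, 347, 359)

(163,314,397): 163+314 > 397 → valid
(230,232,251): 230+232 > 251 → valid
(75,301,420): 75+301 ≤ 420 → not valid
(91,396,450): 91+396 > 450 → valid
(233,332,623): 233+332 ≤ 623 → not valid
(168,237,369): 168+237 > 369 → valid
(45,347,359): 45+347 > 359 → valid
5 of the 7 triples form a triangle.

5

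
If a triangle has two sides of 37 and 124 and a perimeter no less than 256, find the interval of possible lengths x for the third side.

Triangle inequality alone gives 87 < x < 161.
The perimeter condition gives x ≥ 256 − 37 − 124 = 95.
Intersecting the two: 95 ≤ x < 161.

95 ≤ x < 161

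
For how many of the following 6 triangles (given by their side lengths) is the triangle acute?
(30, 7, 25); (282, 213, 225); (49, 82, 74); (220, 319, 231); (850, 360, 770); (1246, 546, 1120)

2

(30,7,25): 7²+25² = 674 < 900 = 30² → obtuse
(282,213,225): 213²+225² = 95994 > 79524 = 282² → acute
(49,82,74): 49²+74² = 7877 > 6724 = 82² → acute
(220,319,231): 220²+231² = 101761 = 319² → right
(850,360,770): 360²+770² = 722500 = 850² → right
(1246,546,1120): 546²+1120² = 1552516 = 1246² → right
2 of the 6 are acute.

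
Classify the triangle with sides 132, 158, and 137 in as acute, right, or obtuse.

acute

Compare the square of the longest side to the sum of squares of the other two: 132² + 137² = 36193 > 24964 = 158².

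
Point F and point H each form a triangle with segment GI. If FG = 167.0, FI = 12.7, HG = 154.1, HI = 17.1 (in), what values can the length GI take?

154.3 < GI < 171.2

From triangle FGI: |167.0 − 12.7| < GI < 167.0 + 12.7, i.e. 154.3 < GI < 179.7.
From triangle HGI: 137.0 < GI < 171.2.
Both must hold, so GI lies in the intersection.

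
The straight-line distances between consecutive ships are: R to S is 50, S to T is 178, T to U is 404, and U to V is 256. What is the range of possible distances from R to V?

The maximum is all hops collinear in one direction: 50 + 178 + 404 + 256 = 888.
The longest hop is 404; the others sum to 484. Since 404 ≤ 484, the path can fold back on itself completely, so the minimum distance is 0.

0 ≤ RV ≤ 888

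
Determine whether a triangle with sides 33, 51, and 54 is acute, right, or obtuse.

acute

Compare the square of the longest side to the sum of squares of the other two: 33² + 51² = 3690 > 2916 = 54².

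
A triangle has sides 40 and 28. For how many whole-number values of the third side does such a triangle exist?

The third side lies in the open interval (12, 68).
Integers from 13 to 67 inclusive: 67 − 13 + 1 = 55.

55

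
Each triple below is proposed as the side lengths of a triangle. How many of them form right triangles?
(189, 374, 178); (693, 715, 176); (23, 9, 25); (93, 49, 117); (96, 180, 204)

2

(189,374,178): 178+189 ≤ 374, not a triangle
(693,715,176): 176²+693² = 511225 = 715² → right
(23,9,25): 9²+23² = 610 < 625 = 25² → obtuse
(93,49,117): 49²+93² = 11050 < 13689 = 117² → obtuse
(96,180,204): 96²+180² = 41616 = 204² → right
2 of the 5 are right.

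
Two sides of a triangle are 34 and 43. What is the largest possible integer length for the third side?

76

The third side must be strictly less than 34 + 43 = 77.
The largest integer below 77 is 76.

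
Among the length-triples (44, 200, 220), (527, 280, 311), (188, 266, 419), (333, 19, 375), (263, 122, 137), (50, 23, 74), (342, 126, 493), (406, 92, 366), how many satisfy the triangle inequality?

(44,200,220): 44+200 > 220 → valid
(280,311,527): 280+311 > 527 → valid
(188,266,419): 188+266 > 419 → valid
(19,333,375): 19+333 ≤ 375 → not valid
(122,137,263): 122+137 ≤ 263 → not valid
(23,50,74): 23+50 ≤ 74 → not valid
(126,342,493): 126+342 ≤ 493 → not valid
(92,366,406): 92+366 > 406 → valid
4 of the 8 triples form a triangle.

4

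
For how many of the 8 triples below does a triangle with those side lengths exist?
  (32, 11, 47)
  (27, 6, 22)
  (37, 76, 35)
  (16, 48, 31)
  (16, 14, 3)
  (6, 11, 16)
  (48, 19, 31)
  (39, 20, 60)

(11,32,47): 11+32 ≤ 47 → not valid
(6,22,27): 6+22 > 27 → valid
(35,37,76): 35+37 ≤ 76 → not valid
(16,31,48): 16+31 ≤ 48 → not valid
(3,14,16): 3+14 > 16 → valid
(6,11,16): 6+11 > 16 → valid
(19,31,48): 19+31 > 48 → valid
(20,39,60): 20+39 ≤ 60 → not valid
4 of the 8 triples form a triangle.

4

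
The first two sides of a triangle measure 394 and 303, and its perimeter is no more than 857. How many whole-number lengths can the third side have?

Triangle inequality: 91 < x < 697. Perimeter ≤ 857 gives x ≤ 857 − 394 − 303 = 160.
So 91 < x ≤ 160; integers 92 through 160: 69 values.

69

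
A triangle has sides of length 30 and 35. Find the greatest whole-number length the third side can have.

64

The third side must be strictly less than 30 + 35 = 65.
The largest integer below 65 is 64.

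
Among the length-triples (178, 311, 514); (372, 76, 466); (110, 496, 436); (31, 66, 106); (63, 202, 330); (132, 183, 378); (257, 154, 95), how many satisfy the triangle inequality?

1

(178,311,514): 178+311 ≤ 514 → not valid
(76,372,466): 76+372 ≤ 466 → not valid
(110,436,496): 110+436 > 496 → valid
(31,66,106): 31+66 ≤ 106 → not valid
(63,202,330): 63+202 ≤ 330 → not valid
(132,183,378): 132+183 ≤ 378 → not valid
(95,154,257): 95+154 ≤ 257 → not valid
1 of the 7 triples forms a triangle.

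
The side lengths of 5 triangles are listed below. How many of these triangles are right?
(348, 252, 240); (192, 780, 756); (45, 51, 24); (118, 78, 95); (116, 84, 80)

(348,252,240): 240²+252² = 121104 = 348² → right
(192,780,756): 192²+756² = 608400 = 780² → right
(45,51,24): 24²+45² = 2601 = 51² → right
(118,78,95): 78²+95² = 15109 > 13924 = 118² → acute
(116,84,80): 80²+84² = 13456 = 116² → right
4 of the 5 are right.

4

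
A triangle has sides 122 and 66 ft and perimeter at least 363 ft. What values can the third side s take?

Triangle inequality alone gives 56 < s < 188.
The perimeter condition gives s ≥ 363 − 122 − 66 = 175.
Intersecting the two: 175 ≤ s < 188.

175 ≤ s < 188 ft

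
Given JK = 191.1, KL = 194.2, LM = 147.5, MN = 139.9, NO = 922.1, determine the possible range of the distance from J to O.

The maximum is all hops collinear in one direction: 191.1 + 194.2 + 147.5 + 139.9 + 922.1 = 1594.8.
The longest hop is 922.1; the others sum to 672.7. Folding the others back against it leaves at least 922.1 − 672.7 = 249.4.

249.4 ≤ JO ≤ 1594.8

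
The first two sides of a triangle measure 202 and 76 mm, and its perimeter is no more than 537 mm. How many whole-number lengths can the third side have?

Triangle inequality: 126 < x < 278. Perimeter ≤ 537 gives x ≤ 537 − 202 − 76 = 259.
So 126 < x ≤ 259; integers 127 through 259: 133 values.

133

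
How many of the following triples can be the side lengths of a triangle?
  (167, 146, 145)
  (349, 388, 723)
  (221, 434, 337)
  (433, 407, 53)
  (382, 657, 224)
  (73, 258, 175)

(145,146,167): 145+146 > 167 → valid
(349,388,723): 349+388 > 723 → valid
(221,337,434): 221+337 > 434 → valid
(53,407,433): 53+407 > 433 → valid
(224,382,657): 224+382 ≤ 657 → not valid
(73,175,258): 73+175 ≤ 258 → not valid
4 of the 6 triples form a triangle.

4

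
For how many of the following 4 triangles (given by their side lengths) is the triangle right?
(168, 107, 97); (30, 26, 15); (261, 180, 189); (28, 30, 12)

1

(168,107,97): 97²+107² = 20858 < 28224 = 168² → obtuse
(30,26,15): 15²+26² = 901 > 900 = 30² → acute
(261,180,189): 180²+189² = 68121 = 261² → right
(28,30,12): 12²+28² = 928 > 900 = 30² → acute
1 of the 4 is right.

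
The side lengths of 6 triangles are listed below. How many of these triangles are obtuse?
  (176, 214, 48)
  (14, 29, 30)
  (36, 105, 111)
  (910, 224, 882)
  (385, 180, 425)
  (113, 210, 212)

(176,214,48): 48²+176² = 33280 < 45796 = 214² → obtuse
(14,29,30): 14²+29² = 1037 > 900 = 30² → acute
(36,105,111): 36²+105² = 12321 = 111² → right
(910,224,882): 224²+882² = 828100 = 910² → right
(385,180,425): 180²+385² = 180625 = 425² → right
(113,210,212): 113²+210² = 56869 > 44944 = 212² → acute
1 of the 6 is obtuse.

1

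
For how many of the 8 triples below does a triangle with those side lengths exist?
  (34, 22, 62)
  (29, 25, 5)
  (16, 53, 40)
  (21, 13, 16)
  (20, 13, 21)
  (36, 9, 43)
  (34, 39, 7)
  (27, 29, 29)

7

(22,34,62): 22+34 ≤ 62 → not valid
(5,25,29): 5+25 > 29 → valid
(16,40,53): 16+40 > 53 → valid
(13,16,21): 13+16 > 21 → valid
(13,20,21): 13+20 > 21 → valid
(9,36,43): 9+36 > 43 → valid
(7,34,39): 7+34 > 39 → valid
(27,29,29): 27+29 > 29 → valid
7 of the 8 triples form a triangle.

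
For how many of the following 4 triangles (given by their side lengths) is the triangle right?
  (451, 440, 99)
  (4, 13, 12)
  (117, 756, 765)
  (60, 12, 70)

2

(451,440,99): 99²+440² = 203401 = 451² → right
(4,13,12): 4²+12² = 160 < 169 = 13² → obtuse
(117,756,765): 117²+756² = 585225 = 765² → right
(60,12,70): 12²+60² = 3744 < 4900 = 70² → obtuse
2 of the 4 are right.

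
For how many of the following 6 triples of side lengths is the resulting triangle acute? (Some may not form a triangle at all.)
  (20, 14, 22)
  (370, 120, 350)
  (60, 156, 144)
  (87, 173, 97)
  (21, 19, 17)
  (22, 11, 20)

(20,14,22): 14²+20² = 596 > 484 = 22² → acute
(370,120,350): 120²+350² = 136900 = 370² → right
(60,156,144): 60²+144² = 24336 = 156² → right
(87,173,97): 87²+97² = 16978 < 29929 = 173² → obtuse
(21,19,17): 17²+19² = 650 > 441 = 21² → acute
(22,11,20): 11²+20² = 521 > 484 = 22² → acute
3 of the 6 are acute.

3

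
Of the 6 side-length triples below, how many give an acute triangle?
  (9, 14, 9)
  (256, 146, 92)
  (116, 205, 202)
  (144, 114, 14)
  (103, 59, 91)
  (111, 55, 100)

3

(9,14,9): 9²+9² = 162 < 196 = 14² → obtuse
(256,146,92): 92+146 ≤ 256, not a triangle
(116,205,202): 116²+202² = 54260 > 42025 = 205² → acute
(144,114,14): 14+114 ≤ 144, not a triangle
(103,59,91): 59²+91² = 11762 > 10609 = 103² → acute
(111,55,100): 55²+100² = 13025 > 12321 = 111² → acute
3 of the 6 are acute.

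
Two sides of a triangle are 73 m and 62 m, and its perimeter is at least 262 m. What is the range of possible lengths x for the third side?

Triangle inequality alone gives 11 < x < 135.
The perimeter condition gives x ≥ 262 − 73 − 62 = 127.
Intersecting the two: 127 ≤ x < 135.

127 ≤ x < 135 m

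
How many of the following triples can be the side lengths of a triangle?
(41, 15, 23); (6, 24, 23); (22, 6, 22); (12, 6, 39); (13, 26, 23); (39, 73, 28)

3

(15,23,41): 15+23 ≤ 41 → not valid
(6,23,24): 6+23 > 24 → valid
(6,22,22): 6+22 > 22 → valid
(6,12,39): 6+12 ≤ 39 → not valid
(13,23,26): 13+23 > 26 → valid
(28,39,73): 28+39 ≤ 73 → not valid
3 of the 6 triples form a triangle.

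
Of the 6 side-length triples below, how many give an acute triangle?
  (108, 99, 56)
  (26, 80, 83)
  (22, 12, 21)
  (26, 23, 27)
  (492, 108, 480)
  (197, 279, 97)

4

(108,99,56): 56²+99² = 12937 > 11664 = 108² → acute
(26,80,83): 26²+80² = 7076 > 6889 = 83² → acute
(22,12,21): 12²+21² = 585 > 484 = 22² → acute
(26,23,27): 23²+26² = 1205 > 729 = 27² → acute
(492,108,480): 108²+480² = 242064 = 492² → right
(197,279,97): 97²+197² = 48218 < 77841 = 279² → obtuse
4 of the 6 are acute.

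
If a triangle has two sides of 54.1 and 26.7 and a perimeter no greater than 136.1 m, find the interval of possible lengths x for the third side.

Triangle inequality alone gives 27.4 < x < 80.8.
The perimeter condition gives x ≤ 136.1 − 54.1 − 26.7 = 55.3.
Intersecting the two: 27.4 < x ≤ 55.3.

27.4 < x ≤ 55.3 m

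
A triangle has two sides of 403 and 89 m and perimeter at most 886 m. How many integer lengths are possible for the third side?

Triangle inequality: 314 < x < 492. Perimeter ≤ 886 gives x ≤ 886 − 403 − 89 = 394.
So 314 < x ≤ 394; integers 315 through 394: 80 values.

80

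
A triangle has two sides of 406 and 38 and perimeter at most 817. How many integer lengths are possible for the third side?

5

Triangle inequality: 368 < x < 444. Perimeter ≤ 817 gives x ≤ 817 − 406 − 38 = 373.
So 368 < x ≤ 373; integers 369 through 373: 5 values.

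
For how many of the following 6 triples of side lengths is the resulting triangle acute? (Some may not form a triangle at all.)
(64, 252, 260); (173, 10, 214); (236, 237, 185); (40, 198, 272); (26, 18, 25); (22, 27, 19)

(64,252,260): 64²+252² = 67600 = 260² → right
(173,10,214): 10+173 ≤ 214, not a triangle
(236,237,185): 185²+236² = 89921 > 56169 = 237² → acute
(40,198,272): 40+198 ≤ 272, not a triangle
(26,18,25): 18²+25² = 949 > 676 = 26² → acute
(22,27,19): 19²+22² = 845 > 729 = 27² → acute
3 of the 6 are acute.

3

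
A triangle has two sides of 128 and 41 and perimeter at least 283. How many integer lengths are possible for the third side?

Triangle inequality: 87 < x < 169. Perimeter ≥ 283 gives x ≥ 283 − 128 − 41 = 114.
So 114 ≤ x < 169; integers 114 through 168: 55 values.

55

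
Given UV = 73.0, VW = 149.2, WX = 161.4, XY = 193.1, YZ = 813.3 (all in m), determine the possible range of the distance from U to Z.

236.6 ≤ UZ ≤ 1390.0 m

The maximum is all hops collinear in one direction: 73.0 + 149.2 + 161.4 + 193.1 + 813.3 = 1390.0.
The longest hop is 813.3; the others sum to 576.7. Folding the others back against it leaves at least 813.3 − 576.7 = 236.6.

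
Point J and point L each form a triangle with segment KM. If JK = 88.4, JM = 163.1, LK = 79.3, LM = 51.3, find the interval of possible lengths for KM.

74.7 < KM < 130.6

From triangle JKM: |88.4 − 163.1| < KM < 88.4 + 163.1, i.e. 74.7 < KM < 251.5.
From triangle LKM: 28.0 < KM < 130.6.
Both must hold, so KM lies in the intersection.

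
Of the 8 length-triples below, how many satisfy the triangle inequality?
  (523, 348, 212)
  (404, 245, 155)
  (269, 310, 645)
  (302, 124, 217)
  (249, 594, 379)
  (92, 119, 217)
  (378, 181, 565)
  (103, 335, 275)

(212,348,523): 212+348 > 523 → valid
(155,245,404): 155+245 ≤ 404 → not valid
(269,310,645): 269+310 ≤ 645 → not valid
(124,217,302): 124+217 > 302 → valid
(249,379,594): 249+379 > 594 → valid
(92,119,217): 92+119 ≤ 217 → not valid
(181,378,565): 181+378 ≤ 565 → not valid
(103,275,335): 103+275 > 335 → valid
4 of the 8 triples form a triangle.

4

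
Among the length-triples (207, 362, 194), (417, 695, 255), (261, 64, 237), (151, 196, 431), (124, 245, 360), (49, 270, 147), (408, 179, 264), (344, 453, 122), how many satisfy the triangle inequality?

5

(194,207,362): 194+207 > 362 → valid
(255,417,695): 255+417 ≤ 695 → not valid
(64,237,261): 64+237 > 261 → valid
(151,196,431): 151+196 ≤ 431 → not valid
(124,245,360): 124+245 > 360 → valid
(49,147,270): 49+147 ≤ 270 → not valid
(179,264,408): 179+264 > 408 → valid
(122,344,453): 122+344 > 453 → valid
5 of the 8 triples form a triangle.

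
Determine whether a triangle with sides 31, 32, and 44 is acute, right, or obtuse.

Compare the square of the longest side to the sum of squares of the other two: 31² + 32² = 1985 > 1936 = 44².

acute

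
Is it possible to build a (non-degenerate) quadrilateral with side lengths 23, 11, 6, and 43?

No

For a quadrilateral, each side must be shorter than the sum of the others.
Here the longest side is 43, but the remaining 3 sides sum to only 40.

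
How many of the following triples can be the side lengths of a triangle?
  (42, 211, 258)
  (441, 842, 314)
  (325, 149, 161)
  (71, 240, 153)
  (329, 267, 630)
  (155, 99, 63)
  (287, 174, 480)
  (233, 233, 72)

(42,211,258): 42+211 ≤ 258 → not valid
(314,441,842): 314+441 ≤ 842 → not valid
(149,161,325): 149+161 ≤ 325 → not valid
(71,153,240): 71+153 ≤ 240 → not valid
(267,329,630): 267+329 ≤ 630 → not valid
(63,99,155): 63+99 > 155 → valid
(174,287,480): 174+287 ≤ 480 → not valid
(72,233,233): 72+233 > 233 → valid
2 of the 8 triples form a triangle.

2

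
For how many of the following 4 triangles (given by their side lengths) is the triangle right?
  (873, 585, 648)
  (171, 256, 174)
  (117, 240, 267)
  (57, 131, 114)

2

(873,585,648): 585²+648² = 762129 = 873² → right
(171,256,174): 171²+174² = 59517 < 65536 = 256² → obtuse
(117,240,267): 117²+240² = 71289 = 267² → right
(57,131,114): 57²+114² = 16245 < 17161 = 131² → obtuse
2 of the 4 are right.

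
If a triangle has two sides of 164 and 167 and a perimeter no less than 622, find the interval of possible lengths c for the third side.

Triangle inequality alone gives 3 < c < 331.
The perimeter condition gives c ≥ 622 − 164 − 167 = 291.
Intersecting the two: 291 ≤ c < 331.

291 ≤ c < 331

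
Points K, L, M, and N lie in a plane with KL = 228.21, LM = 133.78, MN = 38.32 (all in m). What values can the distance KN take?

The maximum is all hops collinear in one direction: 228.21 + 133.78 + 38.32 = 400.31.
The longest hop is 228.21; the others sum to 172.10. Folding the others back against it leaves at least 228.21 − 172.10 = 56.11.

56.11 ≤ KN ≤ 400.31 m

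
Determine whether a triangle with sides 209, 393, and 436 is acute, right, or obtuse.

Compare the square of the longest side to the sum of squares of the other two: 209² + 393² = 198130 > 190096 = 436².

acute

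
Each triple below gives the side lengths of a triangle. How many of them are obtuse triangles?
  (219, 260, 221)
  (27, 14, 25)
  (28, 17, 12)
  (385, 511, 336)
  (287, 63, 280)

1

(219,260,221): 219²+221² = 96802 > 67600 = 260² → acute
(27,14,25): 14²+25² = 821 > 729 = 27² → acute
(28,17,12): 12²+17² = 433 < 784 = 28² → obtuse
(385,511,336): 336²+385² = 261121 = 511² → right
(287,63,280): 63²+280² = 82369 = 287² → right
1 of the 5 is obtuse.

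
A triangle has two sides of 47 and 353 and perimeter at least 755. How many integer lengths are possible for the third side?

45

Triangle inequality: 306 < x < 400. Perimeter ≥ 755 gives x ≥ 755 − 47 − 353 = 355.
So 355 ≤ x < 400; integers 355 through 399: 45 values.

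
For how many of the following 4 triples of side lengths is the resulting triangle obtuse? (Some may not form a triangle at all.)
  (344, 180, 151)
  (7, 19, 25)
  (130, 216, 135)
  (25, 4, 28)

(344,180,151): 151+180 ≤ 344, not a triangle
(7,19,25): 7²+19² = 410 < 625 = 25² → obtuse
(130,216,135): 130²+135² = 35125 < 46656 = 216² → obtuse
(25,4,28): 4²+25² = 641 < 784 = 28² → obtuse
3 of the 4 are obtuse.

3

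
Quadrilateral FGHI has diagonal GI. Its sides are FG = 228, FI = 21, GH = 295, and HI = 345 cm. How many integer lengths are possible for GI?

From triangle FGI: 207 < GI < 249.
From triangle HGI: 50 < GI < 640.
Intersection: 207 < GI < 249, so integers 208 through 248: 41 values.

41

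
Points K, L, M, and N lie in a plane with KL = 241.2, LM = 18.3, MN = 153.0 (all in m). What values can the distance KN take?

The maximum is all hops collinear in one direction: 241.2 + 18.3 + 153.0 = 412.5.
The longest hop is 241.2; the others sum to 171.3. Folding the others back against it leaves at least 241.2 − 171.3 = 69.9.

69.9 ≤ KN ≤ 412.5 m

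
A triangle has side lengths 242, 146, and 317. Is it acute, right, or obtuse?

obtuse

Compare the square of the longest side to the sum of squares of the other two: 146² + 242² = 79880 < 100489 = 317².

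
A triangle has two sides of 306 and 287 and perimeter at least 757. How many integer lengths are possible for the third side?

Triangle inequality: 19 < x < 593. Perimeter ≥ 757 gives x ≥ 757 − 306 − 287 = 164.
So 164 ≤ x < 593; integers 164 through 592: 429 values.

429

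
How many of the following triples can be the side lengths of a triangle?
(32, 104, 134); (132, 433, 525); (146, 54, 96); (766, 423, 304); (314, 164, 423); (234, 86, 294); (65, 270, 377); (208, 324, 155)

6

(32,104,134): 32+104 > 134 → valid
(132,433,525): 132+433 > 525 → valid
(54,96,146): 54+96 > 146 → valid
(304,423,766): 304+423 ≤ 766 → not valid
(164,314,423): 164+314 > 423 → valid
(86,234,294): 86+234 > 294 → valid
(65,270,377): 65+270 ≤ 377 → not valid
(155,208,324): 155+208 > 324 → valid
6 of the 8 triples form a triangle.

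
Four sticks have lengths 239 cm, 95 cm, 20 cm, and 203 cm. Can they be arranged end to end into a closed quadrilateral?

A quadrilateral exists iff every side is shorter than the sum of the others — equivalently, the longest side is less than the sum of the rest.
Longest side 239 < 318 (sum of the remaining 3), so yes.

Yes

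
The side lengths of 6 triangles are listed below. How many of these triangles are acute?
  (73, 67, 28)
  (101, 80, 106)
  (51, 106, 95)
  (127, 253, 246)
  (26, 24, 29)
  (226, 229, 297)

(73,67,28): 28²+67² = 5273 < 5329 = 73² → obtuse
(101,80,106): 80²+101² = 16601 > 11236 = 106² → acute
(51,106,95): 51²+95² = 11626 > 11236 = 106² → acute
(127,253,246): 127²+246² = 76645 > 64009 = 253² → acute
(26,24,29): 24²+26² = 1252 > 841 = 29² → acute
(226,229,297): 226²+229² = 103517 > 88209 = 297² → acute
5 of the 6 are acute.

5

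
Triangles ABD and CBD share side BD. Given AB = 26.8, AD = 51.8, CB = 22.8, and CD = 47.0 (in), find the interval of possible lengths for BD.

From triangle ABD: |26.8 − 51.8| < BD < 26.8 + 51.8, i.e. 25.0 < BD < 78.6.
From triangle CBD: 24.2 < BD < 69.8.
Both must hold, so BD lies in the intersection.

25.0 < BD < 69.8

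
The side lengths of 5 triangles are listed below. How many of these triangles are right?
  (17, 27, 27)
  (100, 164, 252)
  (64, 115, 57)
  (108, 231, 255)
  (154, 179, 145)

1

(17,27,27): 17²+27² = 1018 > 729 = 27² → acute
(100,164,252): 100²+164² = 36896 < 63504 = 252² → obtuse
(64,115,57): 57²+64² = 7345 < 13225 = 115² → obtuse
(108,231,255): 108²+231² = 65025 = 255² → right
(154,179,145): 145²+154² = 44741 > 32041 = 179² → acute
1 of the 5 is right.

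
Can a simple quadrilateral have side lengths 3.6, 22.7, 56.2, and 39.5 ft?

Yes

A quadrilateral exists iff every side is shorter than the sum of the others — equivalently, the longest side is less than the sum of the rest.
Longest side 56.2 < 65.8 (sum of the remaining 3), so yes.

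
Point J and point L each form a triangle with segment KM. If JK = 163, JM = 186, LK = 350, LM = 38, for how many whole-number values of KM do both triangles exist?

36

From triangle JKM: 23 < KM < 349.
From triangle LKM: 312 < KM < 388.
Intersection: 312 < KM < 349, so integers 313 through 348: 36 values.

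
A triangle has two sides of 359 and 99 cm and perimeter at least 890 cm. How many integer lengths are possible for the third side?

26

Triangle inequality: 260 < x < 458. Perimeter ≥ 890 gives x ≥ 890 − 359 − 99 = 432.
So 432 ≤ x < 458; integers 432 through 457: 26 values.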